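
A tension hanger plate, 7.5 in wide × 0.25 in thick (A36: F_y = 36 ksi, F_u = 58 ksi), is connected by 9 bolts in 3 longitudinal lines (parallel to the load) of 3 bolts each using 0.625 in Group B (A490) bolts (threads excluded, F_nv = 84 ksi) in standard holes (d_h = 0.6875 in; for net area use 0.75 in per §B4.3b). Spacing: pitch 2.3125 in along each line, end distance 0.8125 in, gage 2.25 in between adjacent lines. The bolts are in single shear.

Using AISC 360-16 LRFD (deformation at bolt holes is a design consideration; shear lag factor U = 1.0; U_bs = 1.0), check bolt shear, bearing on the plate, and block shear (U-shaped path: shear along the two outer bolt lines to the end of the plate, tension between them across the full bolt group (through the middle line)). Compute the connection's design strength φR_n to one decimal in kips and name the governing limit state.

Bolt shear: A_b = π(0.625)²/4 = 0.3068 in². φR_n = 0.75 × 84 × 0.3068 × 9 × 1 = 174.0 kips.
Bearing (0.25 in plate, F_u = 58 ksi): end bolts L_c = 0.8125 − 0.6875/2 = 0.46875, R_n = min(1.2×0.46875×0.25×58, 2.4×0.625×0.25×58) = 8.1563 kips/bolt; interior L_c = 2.3125 − 0.6875 = 1.625, R_n = 21.75 kips/bolt. φR_n = 0.75 × (3×8.1563 + 6×21.75) = 116.2 kips.
Block shear: shear path 2×[0.8125+2×2.3125] = 2×5.4375 in, A_gv = 2.7188, A_nv = 2×(5.4375 − 2.5×0.75)×0.25 = 1.7813 in²; tension across gage: (4.5 − 2×0.75)×0.25 = 0.75 in². R_n = min(0.6×58×1.7813, 0.6×36×2.7188) + 1.0×58×0.75 = min(61.989, 58.726) + 43.5 = 102.23 kips. φR_n = 0.75 × 102.23 = 76.7 kips.
Governing: min(174.0, 116.2, 76.7) = 76.7 kips → block shear.

76.7 kips (block shear governs)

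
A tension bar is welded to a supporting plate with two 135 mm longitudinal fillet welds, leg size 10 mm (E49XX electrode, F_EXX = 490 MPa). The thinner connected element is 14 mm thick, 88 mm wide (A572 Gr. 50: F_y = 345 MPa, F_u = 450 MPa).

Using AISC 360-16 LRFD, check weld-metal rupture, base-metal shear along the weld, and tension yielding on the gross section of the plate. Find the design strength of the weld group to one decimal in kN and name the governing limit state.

382.5 kN (gross-section yield governs)

Weld metal: throat = 0.707×10 = 7.07 mm, L = 2×135 = 270 mm. φR_n = 0.75 × 0.6 × 490 × 7.07 × 270 = 420.9 kN.
Base metal shear (14 mm plate): yield φR_n = 1.0×0.6×345×14×270 = 782.5 kN; rupture φR_n = 0.75×0.6×450×14×270 = 765.5 kN; take 765.5 kN (rupture).
Tension yield (gross): A_g = 88×14 = 1232 mm². φR_n = 0.90 × 345 × 1232 = 382.5 kN.
Governing: min(420.9, 765.5, 382.5) = 382.5 kN → gross-section yield.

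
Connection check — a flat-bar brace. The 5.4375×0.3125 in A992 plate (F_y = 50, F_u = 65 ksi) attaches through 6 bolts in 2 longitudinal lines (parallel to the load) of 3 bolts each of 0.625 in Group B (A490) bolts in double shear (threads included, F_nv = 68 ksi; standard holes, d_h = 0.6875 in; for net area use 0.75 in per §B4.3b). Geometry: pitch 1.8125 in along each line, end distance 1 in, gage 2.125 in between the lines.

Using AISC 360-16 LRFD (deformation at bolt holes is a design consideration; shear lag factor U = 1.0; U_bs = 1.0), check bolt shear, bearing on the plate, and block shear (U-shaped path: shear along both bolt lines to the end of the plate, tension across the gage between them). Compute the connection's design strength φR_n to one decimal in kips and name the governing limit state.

Bolt shear: A_b = π(0.625)²/4 = 0.3068 in². φR_n = 0.75 × 68 × 0.3068 × 6 × 2 = 187.8 kips.
Bearing (0.3125 in plate, F_u = 65 ksi): end bolts L_c = 1 − 0.6875/2 = 0.65625, R_n = min(1.2×0.65625×0.3125×65, 2.4×0.625×0.3125×65) = 15.996 kips/bolt; interior L_c = 1.8125 − 0.6875 = 1.125, R_n = 27.422 kips/bolt. φR_n = 0.75 × (2×15.996 + 4×27.422) = 106.3 kips.
Block shear: shear path 2×[1+2×1.8125] = 2×4.625 in, A_gv = 2.8906, A_nv = 2×(4.625 − 2.5×0.75)×0.3125 = 1.7188 in²; tension across gage: (2.125 − 1×0.75)×0.3125 = 0.42969 in². R_n = min(0.6×65×1.7188, 0.6×50×2.8906) + 1.0×65×0.42969 = min(67.033, 86.718) + 27.93 = 94.963 kips. φR_n = 0.75 × 94.963 = 71.2 kips.
Governing: min(187.8, 106.3, 71.2) = 71.2 kips → block shear.

71.2 kips (block shear governs)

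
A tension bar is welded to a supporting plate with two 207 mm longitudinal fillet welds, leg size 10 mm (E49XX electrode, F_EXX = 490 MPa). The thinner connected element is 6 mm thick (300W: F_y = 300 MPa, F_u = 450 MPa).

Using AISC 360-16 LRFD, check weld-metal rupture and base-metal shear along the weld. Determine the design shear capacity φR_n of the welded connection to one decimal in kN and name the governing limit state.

447.1 kN (base-metal shear governs)

Weld metal: throat = 0.707×10 = 7.07 mm, L = 2×207 = 414 mm. φR_n = 0.75 × 0.6 × 490 × 7.07 × 414 = 645.4 kN.
Base metal shear (6 mm plate): yield φR_n = 1.0×0.6×300×6×414 = 447.1 kN; rupture φR_n = 0.75×0.6×450×6×414 = 503.0 kN; take 447.1 kN (yield).
Governing: min(645.4, 447.1) = 447.1 kN → base-metal shear.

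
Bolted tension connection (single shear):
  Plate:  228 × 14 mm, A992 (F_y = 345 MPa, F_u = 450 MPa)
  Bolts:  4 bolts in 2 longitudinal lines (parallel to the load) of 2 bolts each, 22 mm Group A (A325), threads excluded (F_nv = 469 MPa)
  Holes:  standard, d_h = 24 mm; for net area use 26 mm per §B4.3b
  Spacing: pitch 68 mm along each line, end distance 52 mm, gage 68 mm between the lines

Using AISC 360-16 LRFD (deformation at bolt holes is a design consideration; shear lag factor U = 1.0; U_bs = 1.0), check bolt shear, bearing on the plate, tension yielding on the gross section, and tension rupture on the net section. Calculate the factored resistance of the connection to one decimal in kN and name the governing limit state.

534.8 kN (bolt shear governs)

Bolt shear: A_b = π(22)²/4 = 380.13 mm². φR_n = 0.75 × 469 × 380.13 × 4 × 1 = 534.8 kN.
Bearing (14 mm plate, F_u = 450 MPa): end bolts L_c = 52 − 24/2 = 40, R_n = min(1.2×40×14×450, 2.4×22×14×450) = 302.4 kN/bolt; interior L_c = 68 − 24 = 44, R_n = 332.64 kN/bolt. φR_n = 0.75 × (2×302.4 + 2×332.64) = 952.6 kN.
Tension yield (gross): A_g = 228×14 = 3192 mm². φR_n = 0.90 × 345 × 3192 = 991.1 kN.
Tension rupture (net): A_n = (228 − 2×26)×14 = 2464 mm² (U = 1.0, A_e = A_n). φR_n = 0.75 × 450 × 2464 = 831.6 kN.
Governing: min(534.8, 952.6, 991.1, 831.6) = 534.8 kN → bolt shear.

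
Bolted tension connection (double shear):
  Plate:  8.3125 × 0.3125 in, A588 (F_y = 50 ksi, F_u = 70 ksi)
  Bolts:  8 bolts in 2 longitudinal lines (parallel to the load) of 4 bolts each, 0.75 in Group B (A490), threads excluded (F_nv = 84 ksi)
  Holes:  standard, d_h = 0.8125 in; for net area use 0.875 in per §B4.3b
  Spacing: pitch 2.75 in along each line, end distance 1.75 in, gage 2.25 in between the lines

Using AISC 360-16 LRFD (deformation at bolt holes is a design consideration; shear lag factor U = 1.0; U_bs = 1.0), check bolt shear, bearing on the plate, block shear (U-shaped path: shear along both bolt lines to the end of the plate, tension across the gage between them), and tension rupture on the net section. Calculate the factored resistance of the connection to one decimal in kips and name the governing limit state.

107.7 kips (net-section rupture governs)

Bolt shear: A_b = π(0.75)²/4 = 0.44179 in². φR_n = 0.75 × 84 × 0.44179 × 8 × 2 = 445.3 kips.
Bearing (0.3125 in plate, F_u = 70 ksi): end bolts L_c = 1.75 − 0.8125/2 = 1.34375, R_n = min(1.2×1.34375×0.3125×70, 2.4×0.75×0.3125×70) = 35.273 kips/bolt; interior L_c = 2.75 − 0.8125 = 1.9375, R_n = 39.375 kips/bolt. φR_n = 0.75 × (2×35.273 + 6×39.375) = 230.1 kips.
Block shear: shear path 2×[1.75+3×2.75] = 2×10 in, A_gv = 6.25, A_nv = 2×(10 − 3.5×0.875)×0.3125 = 4.3359 in²; tension across gage: (2.25 − 1×0.875)×0.3125 = 0.42969 in². R_n = min(0.6×70×4.3359, 0.6×50×6.25) + 1.0×70×0.42969 = min(182.11, 187.5) + 30.078 = 212.19 kips. φR_n = 0.75 × 212.19 = 159.1 kips.
Tension rupture (net): A_n = (8.3125 − 2×0.875)×0.3125 = 2.0508 in² (U = 1.0, A_e = A_n). φR_n = 0.75 × 70 × 2.0508 = 107.7 kips.
Governing: min(445.3, 230.1, 159.1, 107.7) = 107.7 kips → net-section rupture.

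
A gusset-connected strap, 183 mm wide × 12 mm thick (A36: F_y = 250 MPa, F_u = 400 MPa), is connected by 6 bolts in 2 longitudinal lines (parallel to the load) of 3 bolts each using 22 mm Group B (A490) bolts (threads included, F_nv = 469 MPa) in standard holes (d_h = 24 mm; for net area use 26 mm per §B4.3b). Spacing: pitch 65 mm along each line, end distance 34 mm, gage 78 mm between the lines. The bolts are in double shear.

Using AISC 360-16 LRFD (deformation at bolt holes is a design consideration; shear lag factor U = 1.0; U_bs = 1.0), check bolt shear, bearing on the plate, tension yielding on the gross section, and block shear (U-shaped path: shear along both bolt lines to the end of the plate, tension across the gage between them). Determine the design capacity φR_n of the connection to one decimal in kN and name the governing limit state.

494.1 kN (gross-section yield governs)

Bolt shear: A_b = π(22)²/4 = 380.13 mm². φR_n = 0.75 × 469 × 380.13 × 6 × 2 = 1604.5 kN.
Bearing (12 mm plate, F_u = 400 MPa): end bolts L_c = 34 − 24/2 = 22, R_n = min(1.2×22×12×400, 2.4×22×12×400) = 126.72 kN/bolt; interior L_c = 65 − 24 = 41, R_n = 236.16 kN/bolt. φR_n = 0.75 × (2×126.72 + 4×236.16) = 898.6 kN.
Tension yield (gross): A_g = 183×12 = 2196 mm². φR_n = 0.90 × 250 × 2196 = 494.1 kN.
Block shear: shear path 2×[34+2×65] = 2×164 mm, A_gv = 3936, A_nv = 2×(164 − 2.5×26)×12 = 2376 mm²; tension across gage: (78 − 1×26)×12 = 624 mm². R_n = min(0.6×400×2376, 0.6×250×3936) + 1.0×400×624 = min(570.24, 590.4) + 249.6 = 819.84 kN. φR_n = 0.75 × 819.84 = 614.9 kN.
Governing: min(1604.5, 898.6, 494.1, 614.9) = 494.1 kN → gross-section yield.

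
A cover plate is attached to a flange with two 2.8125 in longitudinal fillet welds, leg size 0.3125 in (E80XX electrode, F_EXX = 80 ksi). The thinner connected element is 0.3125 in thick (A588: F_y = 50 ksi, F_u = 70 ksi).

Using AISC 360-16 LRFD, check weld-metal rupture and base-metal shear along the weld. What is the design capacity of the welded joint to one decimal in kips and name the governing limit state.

Weld metal: throat = 0.707×0.3125 = 0.22094 in, L = 2×2.8125 = 5.625 in. φR_n = 0.75 × 0.6 × 80 × 0.22094 × 5.625 = 44.7 kips.
Base metal shear (0.3125 in plate): yield φR_n = 1.0×0.6×50×0.3125×5.625 = 52.7 kips; rupture φR_n = 0.75×0.6×70×0.3125×5.625 = 55.4 kips; take 52.7 kips (yield).
Governing: min(44.7, 52.7) = 44.7 kips → weld metal.

44.7 kips (weld metal governs)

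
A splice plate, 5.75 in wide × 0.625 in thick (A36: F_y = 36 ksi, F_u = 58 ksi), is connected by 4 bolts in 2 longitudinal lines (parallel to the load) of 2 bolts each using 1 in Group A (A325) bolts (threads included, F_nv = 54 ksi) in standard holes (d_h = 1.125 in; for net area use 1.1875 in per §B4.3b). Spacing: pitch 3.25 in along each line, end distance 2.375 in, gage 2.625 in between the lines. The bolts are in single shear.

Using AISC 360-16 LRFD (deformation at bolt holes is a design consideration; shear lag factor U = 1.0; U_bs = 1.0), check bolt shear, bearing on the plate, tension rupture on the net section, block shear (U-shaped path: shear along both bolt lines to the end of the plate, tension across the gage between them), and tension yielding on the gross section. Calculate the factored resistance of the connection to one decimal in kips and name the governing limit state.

Bolt shear: A_b = π(1)²/4 = 0.7854 in². φR_n = 0.75 × 54 × 0.7854 × 4 × 1 = 127.2 kips.
Bearing (0.625 in plate, F_u = 58 ksi): end bolts L_c = 2.375 − 1.125/2 = 1.8125, R_n = min(1.2×1.8125×0.625×58, 2.4×1×0.625×58) = 78.844 kips/bolt; interior L_c = 3.25 − 1.125 = 2.125, R_n = 87 kips/bolt. φR_n = 0.75 × (2×78.844 + 2×87) = 248.8 kips.
Tension rupture (net): A_n = (5.75 − 2×1.1875)×0.625 = 2.1094 in² (U = 1.0, A_e = A_n). φR_n = 0.75 × 58 × 2.1094 = 91.8 kips.
Block shear: shear path 2×[2.375+1×3.25] = 2×5.625 in, A_gv = 7.0313, A_nv = 2×(5.625 − 1.5×1.1875)×0.625 = 4.8047 in²; tension across gage: (2.625 − 1×1.1875)×0.625 = 0.89844 in². R_n = min(0.6×58×4.8047, 0.6×36×7.0313) + 1.0×58×0.89844 = min(167.2, 151.88) + 52.11 = 203.99 kips. φR_n = 0.75 × 203.99 = 153.0 kips.
Tension yield (gross): A_g = 5.75×0.625 = 3.5938 in². φR_n = 0.90 × 36 × 3.5938 = 116.4 kips.
Governing: min(127.2, 248.8, 91.8, 153.0, 116.4) = 91.8 kips → net-section rupture.

91.8 kips (net-section rupture governs)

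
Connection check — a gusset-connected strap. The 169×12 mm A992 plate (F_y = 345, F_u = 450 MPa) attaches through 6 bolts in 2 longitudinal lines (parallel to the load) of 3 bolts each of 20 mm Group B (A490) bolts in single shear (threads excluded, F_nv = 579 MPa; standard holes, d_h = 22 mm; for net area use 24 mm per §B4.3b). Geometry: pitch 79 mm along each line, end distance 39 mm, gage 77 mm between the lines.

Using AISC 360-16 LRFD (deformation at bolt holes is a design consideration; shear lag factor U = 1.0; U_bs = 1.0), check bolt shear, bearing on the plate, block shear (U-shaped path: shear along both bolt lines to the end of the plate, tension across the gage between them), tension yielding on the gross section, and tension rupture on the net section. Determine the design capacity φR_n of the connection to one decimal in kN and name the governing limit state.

Bolt shear: A_b = π(20)²/4 = 314.16 mm². φR_n = 0.75 × 579 × 314.16 × 6 × 1 = 818.5 kN.
Bearing (12 mm plate, F_u = 450 MPa): end bolts L_c = 39 − 22/2 = 28, R_n = min(1.2×28×12×450, 2.4×20×12×450) = 181.44 kN/bolt; interior L_c = 79 − 22 = 57, R_n = 259.2 kN/bolt. φR_n = 0.75 × (2×181.44 + 4×259.2) = 1049.8 kN.
Block shear: shear path 2×[39+2×79] = 2×197 mm, A_gv = 4728, A_nv = 2×(197 − 2.5×24)×12 = 3288 mm²; tension across gage: (77 − 1×24)×12 = 636 mm². R_n = min(0.6×450×3288, 0.6×345×4728) + 1.0×450×636 = min(887.76, 978.7) + 286.2 = 1174 kN. φR_n = 0.75 × 1174 = 880.5 kN.
Tension yield (gross): A_g = 169×12 = 2028 mm². φR_n = 0.90 × 345 × 2028 = 629.7 kN.
Tension rupture (net): A_n = (169 − 2×24)×12 = 1452 mm² (U = 1.0, A_e = A_n). φR_n = 0.75 × 450 × 1452 = 490.1 kN.
Governing: min(818.5, 1049.8, 880.5, 629.7, 490.1) = 490.1 kN → net-section rupture.

490.1 kN (net-section rupture governs)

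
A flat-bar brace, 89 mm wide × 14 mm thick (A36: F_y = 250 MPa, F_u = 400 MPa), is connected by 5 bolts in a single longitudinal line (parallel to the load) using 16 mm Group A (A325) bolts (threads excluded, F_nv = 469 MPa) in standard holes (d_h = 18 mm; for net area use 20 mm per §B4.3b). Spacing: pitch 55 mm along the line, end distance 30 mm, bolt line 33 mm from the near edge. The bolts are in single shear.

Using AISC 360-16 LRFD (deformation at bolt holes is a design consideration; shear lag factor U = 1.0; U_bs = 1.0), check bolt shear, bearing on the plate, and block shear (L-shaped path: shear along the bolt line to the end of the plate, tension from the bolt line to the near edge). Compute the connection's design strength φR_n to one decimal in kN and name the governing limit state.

Bolt shear: A_b = π(16)²/4 = 201.06 mm². φR_n = 0.75 × 469 × 201.06 × 5 × 1 = 353.6 kN.
Bearing (14 mm plate, F_u = 400 MPa): end bolts L_c = 30 − 18/2 = 21, R_n = min(1.2×21×14×400, 2.4×16×14×400) = 141.12 kN/bolt; interior L_c = 55 − 18 = 37, R_n = 215.04 kN/bolt. φR_n = 0.75 × (1×141.12 + 4×215.04) = 751.0 kN.
Block shear: shear path 1×[30+4×55] = 1×250 mm, A_gv = 3500, A_nv = 1×(250 − 4.5×20)×14 = 2240 mm²; tension to near edge: (33 − 0.5×20)×14 = 322 mm². R_n = min(0.6×400×2240, 0.6×250×3500) + 1.0×400×322 = min(537.6, 525) + 128.8 = 653.8 kN. φR_n = 0.75 × 653.8 = 490.4 kN.
Governing: min(353.6, 751.0, 490.4) = 353.6 kN → bolt shear.

353.6 kN (bolt shear governs)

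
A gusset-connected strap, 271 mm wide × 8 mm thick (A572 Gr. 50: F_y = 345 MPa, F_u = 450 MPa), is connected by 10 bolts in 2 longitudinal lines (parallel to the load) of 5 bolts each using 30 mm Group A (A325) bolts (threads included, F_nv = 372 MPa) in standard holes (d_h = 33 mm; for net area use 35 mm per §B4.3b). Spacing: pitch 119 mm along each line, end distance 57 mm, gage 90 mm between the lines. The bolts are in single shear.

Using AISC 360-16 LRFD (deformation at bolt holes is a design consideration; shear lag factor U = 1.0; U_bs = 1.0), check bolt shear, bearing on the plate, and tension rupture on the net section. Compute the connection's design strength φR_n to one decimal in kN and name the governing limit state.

542.7 kN (net-section rupture governs)

Bolt shear: A_b = π(30)²/4 = 706.86 mm². φR_n = 0.75 × 372 × 706.86 × 10 × 1 = 1972.1 kN.
Bearing (8 mm plate, F_u = 450 MPa): end bolts L_c = 57 − 33/2 = 40.5, R_n = min(1.2×40.5×8×450, 2.4×30×8×450) = 174.96 kN/bolt; interior L_c = 119 − 33 = 86, R_n = 259.2 kN/bolt. φR_n = 0.75 × (2×174.96 + 8×259.2) = 1817.6 kN.
Tension rupture (net): A_n = (271 − 2×35)×8 = 1608 mm² (U = 1.0, A_e = A_n). φR_n = 0.75 × 450 × 1608 = 542.7 kN.
Governing: min(1972.1, 1817.6, 542.7) = 542.7 kN → net-section rupture.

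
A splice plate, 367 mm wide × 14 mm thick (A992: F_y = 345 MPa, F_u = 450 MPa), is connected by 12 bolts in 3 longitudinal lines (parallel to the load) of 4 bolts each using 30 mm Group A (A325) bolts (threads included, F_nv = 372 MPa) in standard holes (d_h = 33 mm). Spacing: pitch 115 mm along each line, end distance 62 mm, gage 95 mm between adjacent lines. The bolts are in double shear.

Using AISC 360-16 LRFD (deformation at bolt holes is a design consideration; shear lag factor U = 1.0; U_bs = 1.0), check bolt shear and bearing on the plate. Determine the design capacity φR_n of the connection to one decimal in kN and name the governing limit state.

Bolt shear: A_b = π(30)²/4 = 706.86 mm². φR_n = 0.75 × 372 × 706.86 × 12 × 2 = 4733.1 kN.
Bearing (14 mm plate, F_u = 450 MPa): end bolts L_c = 62 − 33/2 = 45.5, R_n = min(1.2×45.5×14×450, 2.4×30×14×450) = 343.98 kN/bolt; interior L_c = 115 − 33 = 82, R_n = 453.6 kN/bolt. φR_n = 0.75 × (3×343.98 + 9×453.6) = 3835.8 kN.
Governing: min(4733.1, 3835.8) = 3835.8 kN → bearing.

3835.8 kN (bearing governs)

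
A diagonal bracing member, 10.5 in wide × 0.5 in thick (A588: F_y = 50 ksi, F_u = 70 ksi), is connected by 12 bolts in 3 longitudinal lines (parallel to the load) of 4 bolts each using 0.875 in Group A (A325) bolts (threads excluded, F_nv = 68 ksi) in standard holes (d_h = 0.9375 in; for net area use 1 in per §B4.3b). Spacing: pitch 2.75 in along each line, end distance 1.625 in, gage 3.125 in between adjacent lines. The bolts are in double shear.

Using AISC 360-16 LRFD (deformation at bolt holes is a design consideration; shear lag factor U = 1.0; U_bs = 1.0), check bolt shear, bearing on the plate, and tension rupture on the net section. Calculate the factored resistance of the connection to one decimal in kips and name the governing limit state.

Bolt shear: A_b = π(0.875)²/4 = 0.60132 in². φR_n = 0.75 × 68 × 0.60132 × 12 × 2 = 736.0 kips.
Bearing (0.5 in plate, F_u = 70 ksi): end bolts L_c = 1.625 − 0.9375/2 = 1.15625, R_n = min(1.2×1.15625×0.5×70, 2.4×0.875×0.5×70) = 48.563 kips/bolt; interior L_c = 2.75 − 0.9375 = 1.8125, R_n = 73.5 kips/bolt. φR_n = 0.75 × (3×48.563 + 9×73.5) = 605.4 kips.
Tension rupture (net): A_n = (10.5 − 3×1)×0.5 = 3.75 in² (U = 1.0, A_e = A_n). φR_n = 0.75 × 70 × 3.75 = 196.9 kips.
Governing: min(736.0, 605.4, 196.9) = 196.9 kips → net-section rupture.

196.9 kips (net-section rupture governs)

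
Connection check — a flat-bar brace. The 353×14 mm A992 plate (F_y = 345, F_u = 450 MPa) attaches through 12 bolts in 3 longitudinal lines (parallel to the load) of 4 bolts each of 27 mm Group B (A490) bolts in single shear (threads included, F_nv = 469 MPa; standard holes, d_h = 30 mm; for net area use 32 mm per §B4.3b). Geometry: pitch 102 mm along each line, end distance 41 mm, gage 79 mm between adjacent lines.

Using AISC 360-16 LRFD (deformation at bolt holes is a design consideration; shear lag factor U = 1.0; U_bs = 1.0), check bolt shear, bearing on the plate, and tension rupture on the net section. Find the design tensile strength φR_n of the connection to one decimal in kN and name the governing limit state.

Bolt shear: A_b = π(27)²/4 = 572.56 mm². φR_n = 0.75 × 469 × 572.56 × 12 × 1 = 2416.8 kN.
Bearing (14 mm plate, F_u = 450 MPa): end bolts L_c = 41 − 30/2 = 26, R_n = min(1.2×26×14×450, 2.4×27×14×450) = 196.56 kN/bolt; interior L_c = 102 − 30 = 72, R_n = 408.24 kN/bolt. φR_n = 0.75 × (3×196.56 + 9×408.24) = 3197.9 kN.
Tension rupture (net): A_n = (353 − 3×32)×14 = 3598 mm² (U = 1.0, A_e = A_n). φR_n = 0.75 × 450 × 3598 = 1214.3 kN.
Governing: min(2416.8, 3197.9, 1214.3) = 1214.3 kN → net-section rupture.

1214.3 kN (net-section rupture governs)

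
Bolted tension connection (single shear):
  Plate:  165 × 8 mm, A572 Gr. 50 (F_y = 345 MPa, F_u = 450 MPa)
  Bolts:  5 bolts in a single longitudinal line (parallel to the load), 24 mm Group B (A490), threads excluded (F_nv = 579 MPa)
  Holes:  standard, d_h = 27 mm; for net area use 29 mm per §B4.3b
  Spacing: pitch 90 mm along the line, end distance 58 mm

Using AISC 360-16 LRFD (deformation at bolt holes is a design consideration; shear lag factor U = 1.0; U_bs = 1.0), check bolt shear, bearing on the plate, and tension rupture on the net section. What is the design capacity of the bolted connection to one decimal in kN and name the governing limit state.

367.2 kN (net-section rupture governs)

Bolt shear: A_b = π(24)²/4 = 452.39 mm². φR_n = 0.75 × 579 × 452.39 × 5 × 1 = 982.3 kN.
Bearing (8 mm plate, F_u = 450 MPa): end bolts L_c = 58 − 27/2 = 44.5, R_n = min(1.2×44.5×8×450, 2.4×24×8×450) = 192.24 kN/bolt; interior L_c = 90 − 27 = 63, R_n = 207.36 kN/bolt. φR_n = 0.75 × (1×192.24 + 4×207.36) = 766.3 kN.
Tension rupture (net): A_n = (165 − 1×29)×8 = 1088 mm² (U = 1.0, A_e = A_n). φR_n = 0.75 × 450 × 1088 = 367.2 kN.
Governing: min(982.3, 766.3, 367.2) = 367.2 kN → net-section rupture.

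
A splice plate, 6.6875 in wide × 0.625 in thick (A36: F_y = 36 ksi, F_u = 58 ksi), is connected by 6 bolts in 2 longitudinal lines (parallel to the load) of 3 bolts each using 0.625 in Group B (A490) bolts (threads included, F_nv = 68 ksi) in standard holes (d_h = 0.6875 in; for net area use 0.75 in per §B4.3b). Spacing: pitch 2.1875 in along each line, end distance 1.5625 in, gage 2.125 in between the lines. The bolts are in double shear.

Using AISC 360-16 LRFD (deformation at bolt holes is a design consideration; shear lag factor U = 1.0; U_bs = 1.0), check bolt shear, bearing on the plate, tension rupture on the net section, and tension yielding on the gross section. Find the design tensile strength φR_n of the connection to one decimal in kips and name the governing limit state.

135.4 kips (gross-section yield governs)

Bolt shear: A_b = π(0.625)²/4 = 0.3068 in². φR_n = 0.75 × 68 × 0.3068 × 6 × 2 = 187.8 kips.
Bearing (0.625 in plate, F_u = 58 ksi): end bolts L_c = 1.5625 − 0.6875/2 = 1.21875, R_n = min(1.2×1.21875×0.625×58, 2.4×0.625×0.625×58) = 53.016 kips/bolt; interior L_c = 2.1875 − 0.6875 = 1.5, R_n = 54.375 kips/bolt. φR_n = 0.75 × (2×53.016 + 4×54.375) = 242.6 kips.
Tension rupture (net): A_n = (6.6875 − 2×0.75)×0.625 = 3.2422 in² (U = 1.0, A_e = A_n). φR_n = 0.75 × 58 × 3.2422 = 141.0 kips.
Tension yield (gross): A_g = 6.6875×0.625 = 4.1797 in². φR_n = 0.90 × 36 × 4.1797 = 135.4 kips.
Governing: min(187.8, 242.6, 141.0, 135.4) = 135.4 kips → gross-section yield.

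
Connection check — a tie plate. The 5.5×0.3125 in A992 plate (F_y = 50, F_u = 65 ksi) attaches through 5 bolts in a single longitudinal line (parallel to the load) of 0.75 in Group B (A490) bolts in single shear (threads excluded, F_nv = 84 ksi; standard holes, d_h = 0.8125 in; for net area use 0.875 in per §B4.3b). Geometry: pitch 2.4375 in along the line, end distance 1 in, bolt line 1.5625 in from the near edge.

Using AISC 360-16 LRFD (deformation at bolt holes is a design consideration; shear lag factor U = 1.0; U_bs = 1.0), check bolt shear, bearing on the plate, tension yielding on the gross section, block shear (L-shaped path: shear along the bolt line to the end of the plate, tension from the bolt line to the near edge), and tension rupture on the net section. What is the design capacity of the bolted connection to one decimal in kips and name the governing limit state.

Bolt shear: A_b = π(0.75)²/4 = 0.44179 in². φR_n = 0.75 × 84 × 0.44179 × 5 × 1 = 139.2 kips.
Bearing (0.3125 in plate, F_u = 65 ksi): end bolts L_c = 1 − 0.8125/2 = 0.59375, R_n = min(1.2×0.59375×0.3125×65, 2.4×0.75×0.3125×65) = 14.473 kips/bolt; interior L_c = 2.4375 − 0.8125 = 1.625, R_n = 36.563 kips/bolt. φR_n = 0.75 × (1×14.473 + 4×36.563) = 120.5 kips.
Tension yield (gross): A_g = 5.5×0.3125 = 1.7188 in². φR_n = 0.90 × 50 × 1.7188 = 77.3 kips.
Block shear: shear path 1×[1+4×2.4375] = 1×10.75 in, A_gv = 3.3594, A_nv = 1×(10.75 − 4.5×0.875)×0.3125 = 2.1289 in²; tension to near edge: (1.5625 − 0.5×0.875)×0.3125 = 0.35156 in². R_n = min(0.6×65×2.1289, 0.6×50×3.3594) + 1.0×65×0.35156 = min(83.027, 100.78) + 22.851 = 105.88 kips. φR_n = 0.75 × 105.88 = 79.4 kips.
Tension rupture (net): A_n = (5.5 − 1×0.875)×0.3125 = 1.4453 in² (U = 1.0, A_e = A_n). φR_n = 0.75 × 65 × 1.4453 = 70.5 kips.
Governing: min(139.2, 120.5, 77.3, 79.4, 70.5) = 70.5 kips → net-section rupture.

70.5 kips (net-section rupture governs)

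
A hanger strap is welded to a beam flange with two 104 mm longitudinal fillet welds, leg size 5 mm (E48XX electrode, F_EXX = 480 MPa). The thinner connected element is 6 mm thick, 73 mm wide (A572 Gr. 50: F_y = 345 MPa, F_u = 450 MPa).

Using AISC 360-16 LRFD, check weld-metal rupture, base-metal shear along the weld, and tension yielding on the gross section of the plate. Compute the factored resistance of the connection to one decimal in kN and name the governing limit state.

136.0 kN (gross-section yield governs)

Weld metal: throat = 0.707×5 = 3.535 mm, L = 2×104 = 208 mm. φR_n = 0.75 × 0.6 × 480 × 3.535 × 208 = 158.8 kN.
Base metal shear (6 mm plate): yield φR_n = 1.0×0.6×345×6×208 = 258.3 kN; rupture φR_n = 0.75×0.6×450×6×208 = 252.7 kN; take 252.7 kN (rupture).
Tension yield (gross): A_g = 73×6 = 438 mm². φR_n = 0.90 × 345 × 438 = 136.0 kN.
Governing: min(158.8, 252.7, 136.0) = 136.0 kN → gross-section yield.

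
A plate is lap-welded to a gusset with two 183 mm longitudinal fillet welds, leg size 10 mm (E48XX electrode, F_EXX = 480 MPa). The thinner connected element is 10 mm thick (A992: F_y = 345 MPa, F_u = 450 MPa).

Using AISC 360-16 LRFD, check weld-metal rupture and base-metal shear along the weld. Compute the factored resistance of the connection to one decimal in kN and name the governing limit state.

Weld metal: throat = 0.707×10 = 7.07 mm, L = 2×183 = 366 mm. φR_n = 0.75 × 0.6 × 480 × 7.07 × 366 = 558.9 kN.
Base metal shear (10 mm plate): yield φR_n = 1.0×0.6×345×10×366 = 757.6 kN; rupture φR_n = 0.75×0.6×450×10×366 = 741.2 kN; take 741.2 kN (rupture).
Governing: min(558.9, 741.2) = 558.9 kN → weld metal.

558.9 kN (weld metal governs)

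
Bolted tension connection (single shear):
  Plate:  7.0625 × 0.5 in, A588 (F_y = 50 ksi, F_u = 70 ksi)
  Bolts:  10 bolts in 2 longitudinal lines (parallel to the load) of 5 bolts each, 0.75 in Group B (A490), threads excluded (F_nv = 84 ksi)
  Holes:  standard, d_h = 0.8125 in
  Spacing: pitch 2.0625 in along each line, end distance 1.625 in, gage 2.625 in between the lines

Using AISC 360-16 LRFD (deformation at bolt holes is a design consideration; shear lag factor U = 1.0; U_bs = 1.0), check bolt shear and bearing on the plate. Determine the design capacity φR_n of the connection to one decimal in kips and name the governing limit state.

Bolt shear: A_b = π(0.75)²/4 = 0.44179 in². φR_n = 0.75 × 84 × 0.44179 × 10 × 1 = 278.3 kips.
Bearing (0.5 in plate, F_u = 70 ksi): end bolts L_c = 1.625 − 0.8125/2 = 1.21875, R_n = min(1.2×1.21875×0.5×70, 2.4×0.75×0.5×70) = 51.188 kips/bolt; interior L_c = 2.0625 − 0.8125 = 1.25, R_n = 52.5 kips/bolt. φR_n = 0.75 × (2×51.188 + 8×52.5) = 391.8 kips.
Governing: min(278.3, 391.8) = 278.3 kips → bolt shear.

278.3 kips (bolt shear governs)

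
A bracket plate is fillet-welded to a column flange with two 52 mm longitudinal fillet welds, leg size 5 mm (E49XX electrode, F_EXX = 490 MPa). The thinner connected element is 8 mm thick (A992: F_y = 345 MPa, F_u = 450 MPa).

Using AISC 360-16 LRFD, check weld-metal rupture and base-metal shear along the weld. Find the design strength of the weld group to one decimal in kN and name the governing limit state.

81.1 kN (weld metal governs)

Weld metal: throat = 0.707×5 = 3.535 mm, L = 2×52 = 104 mm. φR_n = 0.75 × 0.6 × 490 × 3.535 × 104 = 81.1 kN.
Base metal shear (8 mm plate): yield φR_n = 1.0×0.6×345×8×104 = 172.2 kN; rupture φR_n = 0.75×0.6×450×8×104 = 168.5 kN; take 168.5 kN (rupture).
Governing: min(81.1, 168.5) = 81.1 kN → weld metal.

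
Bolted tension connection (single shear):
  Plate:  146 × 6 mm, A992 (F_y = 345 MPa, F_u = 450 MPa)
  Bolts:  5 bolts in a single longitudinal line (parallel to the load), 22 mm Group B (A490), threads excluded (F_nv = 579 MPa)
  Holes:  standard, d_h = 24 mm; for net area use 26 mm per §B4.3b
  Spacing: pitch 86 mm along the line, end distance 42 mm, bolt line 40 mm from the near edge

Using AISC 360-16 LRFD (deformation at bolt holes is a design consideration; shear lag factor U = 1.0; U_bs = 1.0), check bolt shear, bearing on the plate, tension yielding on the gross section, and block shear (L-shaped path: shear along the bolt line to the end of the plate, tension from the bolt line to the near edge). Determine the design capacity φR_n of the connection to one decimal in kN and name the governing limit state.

272.0 kN (gross-section yield governs)

Bolt shear: A_b = π(22)²/4 = 380.13 mm². φR_n = 0.75 × 579 × 380.13 × 5 × 1 = 825.4 kN.
Bearing (6 mm plate, F_u = 450 MPa): end bolts L_c = 42 − 24/2 = 30, R_n = min(1.2×30×6×450, 2.4×22×6×450) = 97.2 kN/bolt; interior L_c = 86 − 24 = 62, R_n = 142.56 kN/bolt. φR_n = 0.75 × (1×97.2 + 4×142.56) = 500.6 kN.
Tension yield (gross): A_g = 146×6 = 876 mm². φR_n = 0.90 × 345 × 876 = 272.0 kN.
Block shear: shear path 1×[42+4×86] = 1×386 mm, A_gv = 2316, A_nv = 1×(386 − 4.5×26)×6 = 1614 mm²; tension to near edge: (40 − 0.5×26)×6 = 162 mm². R_n = min(0.6×450×1614, 0.6×345×2316) + 1.0×450×162 = min(435.78, 479.41) + 72.9 = 508.68 kN. φR_n = 0.75 × 508.68 = 381.5 kN.
Governing: min(825.4, 500.6, 272.0, 381.5) = 272.0 kN → gross-section yield.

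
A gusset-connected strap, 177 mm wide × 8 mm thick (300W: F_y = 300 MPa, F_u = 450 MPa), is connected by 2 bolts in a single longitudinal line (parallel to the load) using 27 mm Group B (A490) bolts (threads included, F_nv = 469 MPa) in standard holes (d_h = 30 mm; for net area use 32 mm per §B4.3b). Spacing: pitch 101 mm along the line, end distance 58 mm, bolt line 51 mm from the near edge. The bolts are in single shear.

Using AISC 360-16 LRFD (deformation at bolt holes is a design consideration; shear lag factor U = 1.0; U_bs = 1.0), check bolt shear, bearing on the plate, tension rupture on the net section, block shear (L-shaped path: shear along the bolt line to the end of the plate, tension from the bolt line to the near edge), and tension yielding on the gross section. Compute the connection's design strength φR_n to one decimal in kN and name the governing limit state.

266.2 kN (block shear governs)

Bolt shear: A_b = π(27)²/4 = 572.56 mm². φR_n = 0.75 × 469 × 572.56 × 2 × 1 = 402.8 kN.
Bearing (8 mm plate, F_u = 450 MPa): end bolts L_c = 58 − 30/2 = 43, R_n = min(1.2×43×8×450, 2.4×27×8×450) = 185.76 kN/bolt; interior L_c = 101 − 30 = 71, R_n = 233.28 kN/bolt. φR_n = 0.75 × (1×185.76 + 1×233.28) = 314.3 kN.
Tension rupture (net): A_n = (177 − 1×32)×8 = 1160 mm² (U = 1.0, A_e = A_n). φR_n = 0.75 × 450 × 1160 = 391.5 kN.
Block shear: shear path 1×[58+1×101] = 1×159 mm, A_gv = 1272, A_nv = 1×(159 − 1.5×32)×8 = 888 mm²; tension to near edge: (51 − 0.5×32)×8 = 280 mm². R_n = min(0.6×450×888, 0.6×300×1272) + 1.0×450×280 = min(239.76, 228.96) + 126 = 354.96 kN. φR_n = 0.75 × 354.96 = 266.2 kN.
Tension yield (gross): A_g = 177×8 = 1416 mm². φR_n = 0.90 × 300 × 1416 = 382.3 kN.
Governing: min(402.8, 314.3, 391.5, 266.2, 382.3) = 266.2 kN → block shear.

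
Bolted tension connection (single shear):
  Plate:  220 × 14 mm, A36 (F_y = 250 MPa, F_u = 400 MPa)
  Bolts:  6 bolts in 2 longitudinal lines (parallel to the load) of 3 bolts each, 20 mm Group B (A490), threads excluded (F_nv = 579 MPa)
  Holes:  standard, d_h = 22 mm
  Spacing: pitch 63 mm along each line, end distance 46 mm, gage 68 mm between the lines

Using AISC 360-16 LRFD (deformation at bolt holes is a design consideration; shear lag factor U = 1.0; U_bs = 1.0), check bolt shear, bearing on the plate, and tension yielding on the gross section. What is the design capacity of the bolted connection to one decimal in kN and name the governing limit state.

693.0 kN (gross-section yield governs)

Bolt shear: A_b = π(20)²/4 = 314.16 mm². φR_n = 0.75 × 579 × 314.16 × 6 × 1 = 818.5 kN.
Bearing (14 mm plate, F_u = 400 MPa): end bolts L_c = 46 − 22/2 = 35, R_n = min(1.2×35×14×400, 2.4×20×14×400) = 235.2 kN/bolt; interior L_c = 63 − 22 = 41, R_n = 268.8 kN/bolt. φR_n = 0.75 × (2×235.2 + 4×268.8) = 1159.2 kN.
Tension yield (gross): A_g = 220×14 = 3080 mm². φR_n = 0.90 × 250 × 3080 = 693.0 kN.
Governing: min(818.5, 1159.2, 693.0) = 693.0 kN → gross-section yield.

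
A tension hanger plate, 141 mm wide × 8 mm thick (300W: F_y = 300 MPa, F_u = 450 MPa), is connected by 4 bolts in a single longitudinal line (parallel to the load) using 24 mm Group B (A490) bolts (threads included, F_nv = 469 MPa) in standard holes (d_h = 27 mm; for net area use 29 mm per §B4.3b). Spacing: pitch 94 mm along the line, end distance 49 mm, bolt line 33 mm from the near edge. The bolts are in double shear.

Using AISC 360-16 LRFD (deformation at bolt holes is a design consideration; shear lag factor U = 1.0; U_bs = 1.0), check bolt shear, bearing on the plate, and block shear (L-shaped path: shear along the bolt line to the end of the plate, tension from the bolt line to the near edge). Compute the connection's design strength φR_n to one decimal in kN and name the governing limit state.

Bolt shear: A_b = π(24)²/4 = 452.39 mm². φR_n = 0.75 × 469 × 452.39 × 4 × 2 = 1273.0 kN.
Bearing (8 mm plate, F_u = 450 MPa): end bolts L_c = 49 − 27/2 = 35.5, R_n = min(1.2×35.5×8×450, 2.4×24×8×450) = 153.36 kN/bolt; interior L_c = 94 − 27 = 67, R_n = 207.36 kN/bolt. φR_n = 0.75 × (1×153.36 + 3×207.36) = 581.6 kN.
Block shear: shear path 1×[49+3×94] = 1×331 mm, A_gv = 2648, A_nv = 1×(331 − 3.5×29)×8 = 1836 mm²; tension to near edge: (33 − 0.5×29)×8 = 148 mm². R_n = min(0.6×450×1836, 0.6×300×2648) + 1.0×450×148 = min(495.72, 476.64) + 66.6 = 543.24 kN. φR_n = 0.75 × 543.24 = 407.4 kN.
Governing: min(1273.0, 581.6, 407.4) = 407.4 kN → block shear.

407.4 kN (block shear governs)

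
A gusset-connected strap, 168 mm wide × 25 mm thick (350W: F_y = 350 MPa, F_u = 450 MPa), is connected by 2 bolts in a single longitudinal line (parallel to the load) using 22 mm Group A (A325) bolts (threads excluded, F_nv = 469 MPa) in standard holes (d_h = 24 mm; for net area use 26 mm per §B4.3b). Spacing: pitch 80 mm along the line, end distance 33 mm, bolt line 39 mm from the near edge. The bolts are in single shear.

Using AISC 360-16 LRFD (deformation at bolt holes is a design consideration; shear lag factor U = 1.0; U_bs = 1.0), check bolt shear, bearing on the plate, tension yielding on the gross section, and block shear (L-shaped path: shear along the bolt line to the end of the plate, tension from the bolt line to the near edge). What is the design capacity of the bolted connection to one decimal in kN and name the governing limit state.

267.4 kN (bolt shear governs)

Bolt shear: A_b = π(22)²/4 = 380.13 mm². φR_n = 0.75 × 469 × 380.13 × 2 × 1 = 267.4 kN.
Bearing (25 mm plate, F_u = 450 MPa): end bolts L_c = 33 − 24/2 = 21, R_n = min(1.2×21×25×450, 2.4×22×25×450) = 283.5 kN/bolt; interior L_c = 80 − 24 = 56, R_n = 594 kN/bolt. φR_n = 0.75 × (1×283.5 + 1×594) = 658.1 kN.
Tension yield (gross): A_g = 168×25 = 4200 mm². φR_n = 0.90 × 350 × 4200 = 1323.0 kN.
Block shear: shear path 1×[33+1×80] = 1×113 mm, A_gv = 2825, A_nv = 1×(113 − 1.5×26)×25 = 1850 mm²; tension to near edge: (39 − 0.5×26)×25 = 650 mm². R_n = min(0.6×450×1850, 0.6×350×2825) + 1.0×450×650 = min(499.5, 593.25) + 292.5 = 792 kN. φR_n = 0.75 × 792 = 594.0 kN.
Governing: min(267.4, 658.1, 1323.0, 594.0) = 267.4 kN → bolt shear.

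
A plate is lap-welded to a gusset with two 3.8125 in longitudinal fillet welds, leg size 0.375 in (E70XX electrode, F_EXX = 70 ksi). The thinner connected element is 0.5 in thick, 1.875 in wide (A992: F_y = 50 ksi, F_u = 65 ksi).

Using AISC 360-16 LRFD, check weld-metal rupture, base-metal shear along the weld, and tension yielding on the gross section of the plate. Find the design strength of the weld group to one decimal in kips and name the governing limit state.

42.2 kips (gross-section yield governs)

Weld metal: throat = 0.707×0.375 = 0.26513 in, L = 2×3.8125 = 7.625 in. φR_n = 0.75 × 0.6 × 70 × 0.26513 × 7.625 = 63.7 kips.
Base metal shear (0.5 in plate): yield φR_n = 1.0×0.6×50×0.5×7.625 = 114.4 kips; rupture φR_n = 0.75×0.6×65×0.5×7.625 = 111.5 kips; take 111.5 kips (rupture).
Tension yield (gross): A_g = 1.875×0.5 = 0.9375 in². φR_n = 0.90 × 50 × 0.9375 = 42.2 kips.
Governing: min(63.7, 111.5, 42.2) = 42.2 kips → gross-section yield.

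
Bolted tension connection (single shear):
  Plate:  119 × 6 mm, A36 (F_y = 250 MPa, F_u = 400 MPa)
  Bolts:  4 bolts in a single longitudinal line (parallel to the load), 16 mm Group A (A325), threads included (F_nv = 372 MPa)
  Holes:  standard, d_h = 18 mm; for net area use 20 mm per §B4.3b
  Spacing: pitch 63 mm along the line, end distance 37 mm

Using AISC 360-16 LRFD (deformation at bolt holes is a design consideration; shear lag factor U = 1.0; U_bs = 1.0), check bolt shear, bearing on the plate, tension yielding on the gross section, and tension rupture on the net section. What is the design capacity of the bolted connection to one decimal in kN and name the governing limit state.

Bolt shear: A_b = π(16)²/4 = 201.06 mm². φR_n = 0.75 × 372 × 201.06 × 4 × 1 = 224.4 kN.
Bearing (6 mm plate, F_u = 400 MPa): end bolts L_c = 37 − 18/2 = 28, R_n = min(1.2×28×6×400, 2.4×16×6×400) = 80.64 kN/bolt; interior L_c = 63 − 18 = 45, R_n = 92.16 kN/bolt. φR_n = 0.75 × (1×80.64 + 3×92.16) = 267.8 kN.
Tension yield (gross): A_g = 119×6 = 714 mm². φR_n = 0.90 × 250 × 714 = 160.7 kN.
Tension rupture (net): A_n = (119 − 1×20)×6 = 594 mm² (U = 1.0, A_e = A_n). φR_n = 0.75 × 400 × 594 = 178.2 kN.
Governing: min(224.4, 267.8, 160.7, 178.2) = 160.7 kN → gross-section yield.

160.7 kN (gross-section yield governs)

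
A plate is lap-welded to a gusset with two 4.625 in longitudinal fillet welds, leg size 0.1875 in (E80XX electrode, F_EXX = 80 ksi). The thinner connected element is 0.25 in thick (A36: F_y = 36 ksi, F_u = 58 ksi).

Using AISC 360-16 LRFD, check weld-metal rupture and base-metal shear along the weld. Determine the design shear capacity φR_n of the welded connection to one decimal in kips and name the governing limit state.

44.1 kips (weld metal governs)

Weld metal: throat = 0.707×0.1875 = 0.13256 in, L = 2×4.625 = 9.25 in. φR_n = 0.75 × 0.6 × 80 × 0.13256 × 9.25 = 44.1 kips.
Base metal shear (0.25 in plate): yield φR_n = 1.0×0.6×36×0.25×9.25 = 50.0 kips; rupture φR_n = 0.75×0.6×58×0.25×9.25 = 60.4 kips; take 50.0 kips (yield).
Governing: min(44.1, 50.0) = 44.1 kips → weld metal.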